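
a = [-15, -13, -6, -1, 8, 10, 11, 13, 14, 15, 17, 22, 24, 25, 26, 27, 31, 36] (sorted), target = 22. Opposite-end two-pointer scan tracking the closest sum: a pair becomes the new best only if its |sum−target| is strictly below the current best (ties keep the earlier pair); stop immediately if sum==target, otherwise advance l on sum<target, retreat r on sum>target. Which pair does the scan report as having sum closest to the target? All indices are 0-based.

pair (8, 14) with sum 22 (|Δ|=0)

[0,17] -15+36=21 d=1 * → l++
[1,17] -13+36=23 d=1 → r--
[1,16] -13+31=18 d=4 → l++
[2,16] -6+31=25 d=3 → r--
[2,15] -6+27=21 d=1 → l++
[3,15] -1+27=26 d=4 → r--
[3,14] -1+26=25 d=3 → r--
[3,13] -1+25=24 d=2 → r--
[3,12] -1+24=23 d=1 → r--
[3,11] -1+22=21 d=1 → l++
[4,11] 8+22=30 d=8 → r--
[4,10] 8+17=25 d=3 → r--
[4,9] 8+15=23 d=1 → r--
[4,8] 8+14=22 d=0 * → stop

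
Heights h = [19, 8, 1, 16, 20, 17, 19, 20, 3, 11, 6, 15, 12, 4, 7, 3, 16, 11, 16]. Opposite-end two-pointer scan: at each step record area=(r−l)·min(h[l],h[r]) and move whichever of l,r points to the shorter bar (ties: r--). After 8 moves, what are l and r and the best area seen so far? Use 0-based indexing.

l=0, r=10, best area=288

[0,18] min(19,16)*18=288 best=288 * → r--
[0,17] min(19,11)*17=187 best=288 → r--
[0,16] min(19,16)*16=256 best=288 → r--
[0,15] min(19,3)*15=45 best=288 → r--
[0,14] min(19,7)*14=98 best=288 → r--
[0,13] min(19,4)*13=52 best=288 → r--
[0,12] min(19,12)*12=144 best=288 → r--
[0,11] min(19,15)*11=165 best=288 → r--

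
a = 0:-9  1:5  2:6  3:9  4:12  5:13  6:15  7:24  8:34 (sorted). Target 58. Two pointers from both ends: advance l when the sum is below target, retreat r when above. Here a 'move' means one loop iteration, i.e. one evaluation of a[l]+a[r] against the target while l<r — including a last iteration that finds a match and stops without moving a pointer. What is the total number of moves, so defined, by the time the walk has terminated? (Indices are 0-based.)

8 moves

[0,8] -9+34=25 <58 → l++
[1,8] 5+34=39 <58 → l++
[2,8] 6+34=40 <58 → l++
[3,8] 9+34=43 <58 → l++
[4,8] 12+34=46 <58 → l++
[5,8] 13+34=47 <58 → l++
[6,8] 15+34=49 <58 → l++
[7,8] 24+34=58 → found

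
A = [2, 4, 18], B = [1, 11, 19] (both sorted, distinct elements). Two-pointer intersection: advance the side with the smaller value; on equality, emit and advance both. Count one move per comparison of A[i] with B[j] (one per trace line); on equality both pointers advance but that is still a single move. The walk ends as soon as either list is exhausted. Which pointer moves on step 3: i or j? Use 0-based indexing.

i

[i=0,j=0] 2>1 → j++
[i=0,j=1] 2<11 → i++
[i=1,j=1] 4<11 → i++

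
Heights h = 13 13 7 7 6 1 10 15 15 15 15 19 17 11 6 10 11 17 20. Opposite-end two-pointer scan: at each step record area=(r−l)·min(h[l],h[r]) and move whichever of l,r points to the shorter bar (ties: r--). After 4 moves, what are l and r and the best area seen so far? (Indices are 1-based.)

[1,19] min(13,20)*18=234 best=234 * → l++
[2,19] min(13,20)*17=221 best=234 → l++
[3,19] min(7,20)*16=112 best=234 → l++
[4,19] min(7,20)*15=105 best=234 → l++

l=5, r=19, best area=234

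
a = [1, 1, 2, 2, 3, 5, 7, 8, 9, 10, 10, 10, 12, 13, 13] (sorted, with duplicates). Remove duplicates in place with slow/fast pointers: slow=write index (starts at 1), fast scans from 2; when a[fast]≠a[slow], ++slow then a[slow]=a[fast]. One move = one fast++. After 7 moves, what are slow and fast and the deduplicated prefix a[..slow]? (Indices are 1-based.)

slow=1 fast=2: a[fast]=1=a[slow] dup, fast++
slow=1 fast=3: a[fast]=2≠a[slow]=1 write a[2]=2, slow++,fast++
slow=2 fast=4: a[fast]=2=a[slow] dup, fast++
slow=2 fast=5: a[fast]=3≠a[slow]=2 write a[3]=3, slow++,fast++
slow=3 fast=6: a[fast]=5≠a[slow]=3 write a[4]=5, slow++,fast++
slow=4 fast=7: a[fast]=7≠a[slow]=5 write a[5]=7, slow++,fast++
slow=5 fast=8: a[fast]=8≠a[slow]=7 write a[6]=8, slow++,fast++

slow=6, fast=9, prefix=[1, 2, 3, 5, 7, 8]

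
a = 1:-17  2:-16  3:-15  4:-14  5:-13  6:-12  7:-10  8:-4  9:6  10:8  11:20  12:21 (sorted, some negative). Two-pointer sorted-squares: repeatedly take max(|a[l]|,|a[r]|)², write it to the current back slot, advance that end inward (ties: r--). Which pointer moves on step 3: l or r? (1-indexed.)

l

l=1 r=12: |-17|<=|21| out[12]=441, r--
l=1 r=11: |-17|<=|20| out[11]=400, r--
l=1 r=10: |-17|>|8| out[10]=289, l++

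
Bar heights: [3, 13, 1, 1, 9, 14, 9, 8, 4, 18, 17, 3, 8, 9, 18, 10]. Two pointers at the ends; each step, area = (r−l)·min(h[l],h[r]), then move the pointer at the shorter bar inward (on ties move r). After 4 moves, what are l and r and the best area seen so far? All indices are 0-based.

l=0 r=15: min(3,10)*15=45 best=45 *, l++
l=1 r=15: min(13,10)*14=140 best=140 *, r--
l=1 r=14: min(13,18)*13=169 best=169 *, l++
l=2 r=14: min(1,18)*12=12 best=169, l++

l=3, r=14, best area=169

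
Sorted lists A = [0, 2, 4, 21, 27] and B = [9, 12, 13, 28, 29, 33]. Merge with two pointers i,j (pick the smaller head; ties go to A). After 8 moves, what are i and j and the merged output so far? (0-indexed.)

i=5, j=3, merged so far=[0, 2, 4, 9, 12, 13, 21, 27]

i=0 j=0: A[i]=0<=B[j]=9 take 0, i++
i=1 j=0: A[i]=2<=B[j]=9 take 2, i++
i=2 j=0: A[i]=4<=B[j]=9 take 4, i++
i=3 j=0: A[i]=21>B[j]=9 take 9, j++
i=3 j=1: A[i]=21>B[j]=12 take 12, j++
i=3 j=2: A[i]=21>B[j]=13 take 13, j++
i=3 j=3: A[i]=21<=B[j]=28 take 21, i++
i=4 j=3: A[i]=27<=B[j]=28 take 27, i++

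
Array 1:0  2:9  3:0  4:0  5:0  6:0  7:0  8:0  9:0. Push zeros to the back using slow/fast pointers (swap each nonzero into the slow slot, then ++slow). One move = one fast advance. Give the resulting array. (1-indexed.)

[9, 0, 0, 0, 0, 0, 0, 0, 0]

slow=1 fast=1: a[fast]=0, fast++
slow=1 fast=2: a[fast]=9≠0 swap→a[1]=9, slow++,fast++
slow=2 fast=3: a[fast]=0, fast++
slow=2 fast=4: a[fast]=0, fast++
slow=2 fast=5: a[fast]=0, fast++
slow=2 fast=6: a[fast]=0, fast++
slow=2 fast=7: a[fast]=0, fast++
slow=2 fast=8: a[fast]=0, fast++
slow=2 fast=9: a[fast]=0, fast++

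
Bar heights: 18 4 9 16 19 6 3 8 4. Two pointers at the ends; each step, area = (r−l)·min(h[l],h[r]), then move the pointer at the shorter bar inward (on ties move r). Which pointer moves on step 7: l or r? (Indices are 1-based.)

l

l=1 r=9: min(18,4)*8=32 best=32 *, r--
l=1 r=8: min(18,8)*7=56 best=56 *, r--
l=1 r=7: min(18,3)*6=18 best=56, r--
l=1 r=6: min(18,6)*5=30 best=56, r--
l=1 r=5: min(18,19)*4=72 best=72 *, l++
l=2 r=5: min(4,19)*3=12 best=72, l++
l=3 r=5: min(9,19)*2=18 best=72, l++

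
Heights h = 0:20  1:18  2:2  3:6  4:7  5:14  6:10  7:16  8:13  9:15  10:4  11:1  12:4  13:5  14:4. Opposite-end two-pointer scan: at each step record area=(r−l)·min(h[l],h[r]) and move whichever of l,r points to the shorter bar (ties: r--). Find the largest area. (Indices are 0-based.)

max area = 135

l=0 r=14: min(20,4)*14=56 best=56 *, r--
l=0 r=13: min(20,5)*13=65 best=65 *, r--
l=0 r=12: min(20,4)*12=48 best=65, r--
l=0 r=11: min(20,1)*11=11 best=65, r--
l=0 r=10: min(20,4)*10=40 best=65, r--
l=0 r=9: min(20,15)*9=135 best=135 *, r--
l=0 r=8: min(20,13)*8=104 best=135, r--
l=0 r=7: min(20,16)*7=112 best=135, r--
l=0 r=6: min(20,10)*6=60 best=135, r--
l=0 r=5: min(20,14)*5=70 best=135, r--
l=0 r=4: min(20,7)*4=28 best=135, r--
l=0 r=3: min(20,6)*3=18 best=135, r--
l=0 r=2: min(20,2)*2=4 best=135, r--
l=0 r=1: min(20,18)*1=18 best=135, r--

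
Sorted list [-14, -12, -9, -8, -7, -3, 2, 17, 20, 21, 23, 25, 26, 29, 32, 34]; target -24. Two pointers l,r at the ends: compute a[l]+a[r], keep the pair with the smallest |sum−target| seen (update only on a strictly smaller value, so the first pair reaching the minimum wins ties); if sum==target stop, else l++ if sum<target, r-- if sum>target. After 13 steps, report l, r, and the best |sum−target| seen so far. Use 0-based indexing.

l=0 r=15: -14+34=20 d=44 *, r--
l=0 r=14: -14+32=18 d=42 *, r--
l=0 r=13: -14+29=15 d=39 *, r--
l=0 r=12: -14+26=12 d=36 *, r--
l=0 r=11: -14+25=11 d=35 *, r--
l=0 r=10: -14+23=9 d=33 *, r--
l=0 r=9: -14+21=7 d=31 *, r--
l=0 r=8: -14+20=6 d=30 *, r--
l=0 r=7: -14+17=3 d=27 *, r--
l=0 r=6: -14+2=-12 d=12 *, r--
l=0 r=5: -14+-3=-17 d=7 *, r--
l=0 r=4: -14+-7=-21 d=3 *, r--
l=0 r=3: -14+-8=-22 d=2 *, r--

l=0, r=2, best |Δ|=2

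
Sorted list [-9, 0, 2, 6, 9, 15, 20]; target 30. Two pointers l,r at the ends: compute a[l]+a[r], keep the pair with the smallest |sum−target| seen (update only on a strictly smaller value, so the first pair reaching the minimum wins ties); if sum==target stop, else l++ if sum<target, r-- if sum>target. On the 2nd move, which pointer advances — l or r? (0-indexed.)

[0,6] -9+20=11 d=19 * → l++
[1,6] 0+20=20 d=10 * → l++

l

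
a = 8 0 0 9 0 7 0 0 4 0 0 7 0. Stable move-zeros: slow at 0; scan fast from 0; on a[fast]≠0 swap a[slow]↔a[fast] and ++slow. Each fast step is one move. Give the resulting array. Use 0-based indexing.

[8, 9, 7, 4, 7, 0, 0, 0, 0, 0, 0, 0, 0]

slow=0 fast=0: a[fast]=8≠0 swap→a[0]=8, slow++,fast++
slow=1 fast=1: a[fast]=0, fast++
slow=1 fast=2: a[fast]=0, fast++
slow=1 fast=3: a[fast]=9≠0 swap→a[1]=9, slow++,fast++
slow=2 fast=4: a[fast]=0, fast++
slow=2 fast=5: a[fast]=7≠0 swap→a[2]=7, slow++,fast++
slow=3 fast=6: a[fast]=0, fast++
slow=3 fast=7: a[fast]=0, fast++
slow=3 fast=8: a[fast]=4≠0 swap→a[3]=4, slow++,fast++
slow=4 fast=9: a[fast]=0, fast++
slow=4 fast=10: a[fast]=0, fast++
slow=4 fast=11: a[fast]=7≠0 swap→a[4]=7, slow++,fast++
slow=5 fast=12: a[fast]=0, fast++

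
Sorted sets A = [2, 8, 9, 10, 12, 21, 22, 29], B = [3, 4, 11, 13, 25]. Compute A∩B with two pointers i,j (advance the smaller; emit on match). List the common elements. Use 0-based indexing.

intersection = []

[i=0,j=0] 2<3 → i++
[i=1,j=0] 8>3 → j++
[i=1,j=1] 8>4 → j++
[i=1,j=2] 8<11 → i++
[i=2,j=2] 9<11 → i++
[i=3,j=2] 10<11 → i++
[i=4,j=2] 12>11 → j++
[i=4,j=3] 12<13 → i++
[i=5,j=3] 21>13 → j++
[i=5,j=4] 21<25 → i++
[i=6,j=4] 22<25 → i++
[i=7,j=4] 29>25 → j++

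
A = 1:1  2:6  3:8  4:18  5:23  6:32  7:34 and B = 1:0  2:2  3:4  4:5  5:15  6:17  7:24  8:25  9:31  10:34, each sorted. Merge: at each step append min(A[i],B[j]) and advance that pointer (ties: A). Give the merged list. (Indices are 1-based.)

i=1 j=1: A[i]=1>B[j]=0 take 0, j++
i=1 j=2: A[i]=1<=B[j]=2 take 1, i++
i=2 j=2: A[i]=6>B[j]=2 take 2, j++
i=2 j=3: A[i]=6>B[j]=4 take 4, j++
i=2 j=4: A[i]=6>B[j]=5 take 5, j++
i=2 j=5: A[i]=6<=B[j]=15 take 6, i++
i=3 j=5: A[i]=8<=B[j]=15 take 8, i++
i=4 j=5: A[i]=18>B[j]=15 take 15, j++
i=4 j=6: A[i]=18>B[j]=17 take 17, j++
i=4 j=7: A[i]=18<=B[j]=24 take 18, i++
i=5 j=7: A[i]=23<=B[j]=24 take 23, i++
i=6 j=7: A[i]=32>B[j]=24 take 24, j++
i=6 j=8: A[i]=32>B[j]=25 take 25, j++
i=6 j=9: A[i]=32>B[j]=31 take 31, j++
i=6 j=10: A[i]=32<=B[j]=34 take 32, i++
i=7 j=10: A[i]=34<=B[j]=34 take 34, i++
i=8 j=10: A done, take B[j]=34, j++

[0, 1, 2, 4, 5, 6, 8, 15, 17, 18, 23, 24, 25, 31, 32, 34, 34]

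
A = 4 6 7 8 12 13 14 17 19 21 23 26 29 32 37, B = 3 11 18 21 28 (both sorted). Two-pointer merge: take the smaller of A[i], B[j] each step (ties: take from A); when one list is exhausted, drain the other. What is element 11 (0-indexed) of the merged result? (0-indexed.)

merged[11] = 19

[i=0,j=0] A[i]=4>B[j]=3 take 3 → j++
[i=0,j=1] A[i]=4<=B[j]=11 take 4 → i++
[i=1,j=1] A[i]=6<=B[j]=11 take 6 → i++
[i=2,j=1] A[i]=7<=B[j]=11 take 7 → i++
[i=3,j=1] A[i]=8<=B[j]=11 take 8 → i++
[i=4,j=1] A[i]=12>B[j]=11 take 11 → j++
[i=4,j=2] A[i]=12<=B[j]=18 take 12 → i++
[i=5,j=2] A[i]=13<=B[j]=18 take 13 → i++
[i=6,j=2] A[i]=14<=B[j]=18 take 14 → i++
[i=7,j=2] A[i]=17<=B[j]=18 take 17 → i++
[i=8,j=2] A[i]=19>B[j]=18 take 18 → j++
[i=8,j=3] A[i]=19<=B[j]=21 take 19 → i++
[i=9,j=3] A[i]=21<=B[j]=21 take 21 → i++
[i=10,j=3] A[i]=23>B[j]=21 take 21 → j++
[i=10,j=4] A[i]=23<=B[j]=28 take 23 → i++
[i=11,j=4] A[i]=26<=B[j]=28 take 26 → i++
[i=12,j=4] A[i]=29>B[j]=28 take 28 → j++
[i=12,j=5] B done, take A[i]=29 → i++
[i=13,j=5] B done, take A[i]=32 → i++
[i=14,j=5] B done, take A[i]=37 → i++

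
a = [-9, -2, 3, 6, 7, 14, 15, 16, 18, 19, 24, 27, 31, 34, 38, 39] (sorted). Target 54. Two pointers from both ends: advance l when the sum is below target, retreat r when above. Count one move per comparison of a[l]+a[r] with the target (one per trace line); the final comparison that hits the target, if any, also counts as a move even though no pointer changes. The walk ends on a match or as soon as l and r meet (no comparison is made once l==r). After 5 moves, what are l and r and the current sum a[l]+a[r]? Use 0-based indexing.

l=5, r=15, sum=53

l=0 r=15: -9+39=30 <54, l++
l=1 r=15: -2+39=37 <54, l++
l=2 r=15: 3+39=42 <54, l++
l=3 r=15: 6+39=45 <54, l++
l=4 r=15: 7+39=46 <54, l++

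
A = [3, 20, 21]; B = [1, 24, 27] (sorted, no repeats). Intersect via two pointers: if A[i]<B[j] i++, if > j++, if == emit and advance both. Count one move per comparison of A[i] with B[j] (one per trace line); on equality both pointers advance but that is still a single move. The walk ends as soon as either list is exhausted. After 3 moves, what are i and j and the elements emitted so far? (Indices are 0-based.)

i=2, j=1, emitted=[]

[i=0,j=0] 3>1 → j++
[i=0,j=1] 3<24 → i++
[i=1,j=1] 20<24 → i++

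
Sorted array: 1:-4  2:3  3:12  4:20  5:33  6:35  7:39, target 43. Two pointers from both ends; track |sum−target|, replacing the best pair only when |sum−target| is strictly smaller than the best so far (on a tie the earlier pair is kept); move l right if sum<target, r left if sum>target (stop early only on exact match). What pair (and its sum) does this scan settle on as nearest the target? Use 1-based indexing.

[1,7] -4+39=35 d=8 * → l++
[2,7] 3+39=42 d=1 * → l++
[3,7] 12+39=51 d=8 → r--
[3,6] 12+35=47 d=4 → r--
[3,5] 12+33=45 d=2 → r--
[3,4] 12+20=32 d=11 → l++

pair (3, 39) with sum 42 (|Δ|=1)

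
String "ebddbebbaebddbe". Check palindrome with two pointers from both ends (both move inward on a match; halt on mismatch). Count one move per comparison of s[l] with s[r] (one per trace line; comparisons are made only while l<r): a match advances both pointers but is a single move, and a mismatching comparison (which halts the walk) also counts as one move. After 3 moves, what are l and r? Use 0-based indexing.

l=0 r=14: 'e'=='e', l++,r--
l=1 r=13: 'b'=='b', l++,r--
l=2 r=12: 'd'=='d', l++,r--

l=3, r=11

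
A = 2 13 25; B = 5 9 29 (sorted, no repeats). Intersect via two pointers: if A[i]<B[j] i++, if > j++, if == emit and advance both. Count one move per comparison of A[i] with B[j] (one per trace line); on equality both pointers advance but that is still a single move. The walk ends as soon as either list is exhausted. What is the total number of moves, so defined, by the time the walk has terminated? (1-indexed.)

5 moves

i=1 j=1: 2<5, i++
i=2 j=1: 13>5, j++
i=2 j=2: 13>9, j++
i=2 j=3: 13<29, i++
i=3 j=3: 25<29, i++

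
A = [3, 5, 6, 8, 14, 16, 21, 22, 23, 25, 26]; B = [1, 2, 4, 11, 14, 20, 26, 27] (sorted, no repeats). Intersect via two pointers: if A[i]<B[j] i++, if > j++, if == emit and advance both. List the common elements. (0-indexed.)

i=0 j=0: 3>1, j++
i=0 j=1: 3>2, j++
i=0 j=2: 3<4, i++
i=1 j=2: 5>4, j++
i=1 j=3: 5<11, i++
i=2 j=3: 6<11, i++
i=3 j=3: 8<11, i++
i=4 j=3: 14>11, j++
i=4 j=4: 14==14 emit, i++,j++
i=5 j=5: 16<20, i++
i=6 j=5: 21>20, j++
i=6 j=6: 21<26, i++
i=7 j=6: 22<26, i++
i=8 j=6: 23<26, i++
i=9 j=6: 25<26, i++
i=10 j=6: 26==26 emit, i++,j++

intersection = [14, 26]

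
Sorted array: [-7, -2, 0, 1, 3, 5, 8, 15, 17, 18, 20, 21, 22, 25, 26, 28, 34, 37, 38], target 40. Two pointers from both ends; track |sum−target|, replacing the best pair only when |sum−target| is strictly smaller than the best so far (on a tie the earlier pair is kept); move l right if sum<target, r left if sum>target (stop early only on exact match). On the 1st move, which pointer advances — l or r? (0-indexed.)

l=0 r=18: -7+38=31 d=9 *, l++

l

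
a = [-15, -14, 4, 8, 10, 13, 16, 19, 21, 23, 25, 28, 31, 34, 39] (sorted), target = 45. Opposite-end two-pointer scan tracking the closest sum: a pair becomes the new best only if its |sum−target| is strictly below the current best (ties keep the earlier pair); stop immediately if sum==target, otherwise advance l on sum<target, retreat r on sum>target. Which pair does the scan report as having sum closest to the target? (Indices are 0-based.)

pair (10, 34) with sum 44 (|Δ|=1)

l=0 r=14: -15+39=24 d=21 *, l++
l=1 r=14: -14+39=25 d=20 *, l++
l=2 r=14: 4+39=43 d=2 *, l++
l=3 r=14: 8+39=47 d=2, r--
l=3 r=13: 8+34=42 d=3, l++
l=4 r=13: 10+34=44 d=1 *, l++
l=5 r=13: 13+34=47 d=2, r--
l=5 r=12: 13+31=44 d=1, l++
l=6 r=12: 16+31=47 d=2, r--
l=6 r=11: 16+28=44 d=1, l++
l=7 r=11: 19+28=47 d=2, r--
l=7 r=10: 19+25=44 d=1, l++
l=8 r=10: 21+25=46 d=1, r--
l=8 r=9: 21+23=44 d=1, l++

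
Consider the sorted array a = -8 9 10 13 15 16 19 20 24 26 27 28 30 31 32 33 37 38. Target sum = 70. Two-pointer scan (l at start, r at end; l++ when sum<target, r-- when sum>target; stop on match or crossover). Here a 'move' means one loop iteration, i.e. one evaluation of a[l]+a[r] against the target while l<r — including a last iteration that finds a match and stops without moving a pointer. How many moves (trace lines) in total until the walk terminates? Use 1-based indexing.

15 moves

[1,18] -8+38=30 <70 → l++
[2,18] 9+38=47 <70 → l++
[3,18] 10+38=48 <70 → l++
[4,18] 13+38=51 <70 → l++
[5,18] 15+38=53 <70 → l++
[6,18] 16+38=54 <70 → l++
[7,18] 19+38=57 <70 → l++
[8,18] 20+38=58 <70 → l++
[9,18] 24+38=62 <70 → l++
[10,18] 26+38=64 <70 → l++
[11,18] 27+38=65 <70 → l++
[12,18] 28+38=66 <70 → l++
[13,18] 30+38=68 <70 → l++
[14,18] 31+38=69 <70 → l++
[15,18] 32+38=70 → found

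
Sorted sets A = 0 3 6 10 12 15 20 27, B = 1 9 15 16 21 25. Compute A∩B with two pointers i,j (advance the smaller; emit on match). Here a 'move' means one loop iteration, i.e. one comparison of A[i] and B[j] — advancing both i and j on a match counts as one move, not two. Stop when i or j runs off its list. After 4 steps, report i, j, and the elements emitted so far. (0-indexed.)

i=3, j=1, emitted=[]

[i=0,j=0] 0<1 → i++
[i=1,j=0] 3>1 → j++
[i=1,j=1] 3<9 → i++
[i=2,j=1] 6<9 → i++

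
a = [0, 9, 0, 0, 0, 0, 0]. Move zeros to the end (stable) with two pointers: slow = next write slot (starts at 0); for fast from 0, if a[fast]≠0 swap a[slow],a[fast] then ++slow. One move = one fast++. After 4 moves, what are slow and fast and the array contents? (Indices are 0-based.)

slow=1, fast=4, a=[9, 0, 0, 0, 0, 0, 0]

slow=0 fast=0: a[fast]=0, fast++
slow=0 fast=1: a[fast]=9≠0 swap→a[0]=9, slow++,fast++
slow=1 fast=2: a[fast]=0, fast++
slow=1 fast=3: a[fast]=0, fast++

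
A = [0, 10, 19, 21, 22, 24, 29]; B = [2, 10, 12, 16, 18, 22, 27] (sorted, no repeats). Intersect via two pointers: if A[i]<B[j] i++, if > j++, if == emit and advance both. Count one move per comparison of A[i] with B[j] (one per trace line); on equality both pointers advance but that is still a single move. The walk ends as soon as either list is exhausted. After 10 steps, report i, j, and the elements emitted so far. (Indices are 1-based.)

i=7, j=7, emitted=[10, 22]

[i=1,j=1] 0<2 → i++
[i=2,j=1] 10>2 → j++
[i=2,j=2] 10==10 emit → i++,j++
[i=3,j=3] 19>12 → j++
[i=3,j=4] 19>16 → j++
[i=3,j=5] 19>18 → j++
[i=3,j=6] 19<22 → i++
[i=4,j=6] 21<22 → i++
[i=5,j=6] 22==22 emit → i++,j++
[i=6,j=7] 24<27 → i++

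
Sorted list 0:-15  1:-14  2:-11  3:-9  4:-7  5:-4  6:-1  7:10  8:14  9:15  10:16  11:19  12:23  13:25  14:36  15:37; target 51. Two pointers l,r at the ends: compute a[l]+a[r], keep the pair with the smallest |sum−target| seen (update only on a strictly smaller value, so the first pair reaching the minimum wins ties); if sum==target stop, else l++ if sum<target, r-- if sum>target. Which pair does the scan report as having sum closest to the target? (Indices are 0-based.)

l=0 r=15: -15+37=22 d=29 *, l++
l=1 r=15: -14+37=23 d=28 *, l++
l=2 r=15: -11+37=26 d=25 *, l++
l=3 r=15: -9+37=28 d=23 *, l++
l=4 r=15: -7+37=30 d=21 *, l++
l=5 r=15: -4+37=33 d=18 *, l++
l=6 r=15: -1+37=36 d=15 *, l++
l=7 r=15: 10+37=47 d=4 *, l++
l=8 r=15: 14+37=51 d=0 *, stop

pair (14, 37) with sum 51 (|Δ|=0)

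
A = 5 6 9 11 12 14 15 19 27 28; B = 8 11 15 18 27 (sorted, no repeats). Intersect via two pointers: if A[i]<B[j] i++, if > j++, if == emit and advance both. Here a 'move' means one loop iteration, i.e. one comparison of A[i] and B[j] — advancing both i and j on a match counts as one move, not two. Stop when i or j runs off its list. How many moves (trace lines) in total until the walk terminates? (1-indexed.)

11 moves

i=1 j=1: 5<8, i++
i=2 j=1: 6<8, i++
i=3 j=1: 9>8, j++
i=3 j=2: 9<11, i++
i=4 j=2: 11==11 emit, i++,j++
i=5 j=3: 12<15, i++
i=6 j=3: 14<15, i++
i=7 j=3: 15==15 emit, i++,j++
i=8 j=4: 19>18, j++
i=8 j=5: 19<27, i++
i=9 j=5: 27==27 emit, i++,j++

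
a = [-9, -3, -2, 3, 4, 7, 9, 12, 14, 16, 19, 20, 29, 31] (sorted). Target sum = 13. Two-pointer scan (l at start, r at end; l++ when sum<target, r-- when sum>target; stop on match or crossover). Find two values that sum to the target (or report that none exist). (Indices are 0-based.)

(-3, 16)

l=0 r=13: -9+31=22 >13, r--
l=0 r=12: -9+29=20 >13, r--
l=0 r=11: -9+20=11 <13, l++
l=1 r=11: -3+20=17 >13, r--
l=1 r=10: -3+19=16 >13, r--
l=1 r=9: -3+16=13, found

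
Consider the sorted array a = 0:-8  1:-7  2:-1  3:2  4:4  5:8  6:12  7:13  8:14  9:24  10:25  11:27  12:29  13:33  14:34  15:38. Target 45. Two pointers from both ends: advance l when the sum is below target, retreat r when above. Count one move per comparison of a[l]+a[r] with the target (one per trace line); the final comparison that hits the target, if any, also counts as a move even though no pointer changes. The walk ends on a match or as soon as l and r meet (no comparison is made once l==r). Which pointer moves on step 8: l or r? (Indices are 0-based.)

r

l=0 r=15: -8+38=30 <45, l++
l=1 r=15: -7+38=31 <45, l++
l=2 r=15: -1+38=37 <45, l++
l=3 r=15: 2+38=40 <45, l++
l=4 r=15: 4+38=42 <45, l++
l=5 r=15: 8+38=46 >45, r--
l=5 r=14: 8+34=42 <45, l++
l=6 r=14: 12+34=46 >45, r--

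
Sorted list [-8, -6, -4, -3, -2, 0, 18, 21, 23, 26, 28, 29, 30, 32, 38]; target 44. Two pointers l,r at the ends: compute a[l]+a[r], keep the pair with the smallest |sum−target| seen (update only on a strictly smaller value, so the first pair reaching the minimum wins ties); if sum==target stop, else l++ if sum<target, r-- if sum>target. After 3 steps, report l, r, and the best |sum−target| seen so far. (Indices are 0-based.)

l=3, r=14, best |Δ|=10

l=0 r=14: -8+38=30 d=14 *, l++
l=1 r=14: -6+38=32 d=12 *, l++
l=2 r=14: -4+38=34 d=10 *, l++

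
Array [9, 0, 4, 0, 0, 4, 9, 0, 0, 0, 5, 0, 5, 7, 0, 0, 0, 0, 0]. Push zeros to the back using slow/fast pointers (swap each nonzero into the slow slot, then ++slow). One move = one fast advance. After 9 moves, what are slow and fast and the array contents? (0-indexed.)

(s=0,f=0) a[fast]=9≠0 swap→a[0]=9 → slow++,fast++
(s=1,f=1) a[fast]=0 → fast++
(s=1,f=2) a[fast]=4≠0 swap→a[1]=4 → slow++,fast++
(s=2,f=3) a[fast]=0 → fast++
(s=2,f=4) a[fast]=0 → fast++
(s=2,f=5) a[fast]=4≠0 swap→a[2]=4 → slow++,fast++
(s=3,f=6) a[fast]=9≠0 swap→a[3]=9 → slow++,fast++
(s=4,f=7) a[fast]=0 → fast++
(s=4,f=8) a[fast]=0 → fast++

slow=4, fast=9, a=[9, 4, 4, 9, 0, 0, 0, 0, 0, 0, 5, 0, 5, 7, 0, 0, 0, 0, 0]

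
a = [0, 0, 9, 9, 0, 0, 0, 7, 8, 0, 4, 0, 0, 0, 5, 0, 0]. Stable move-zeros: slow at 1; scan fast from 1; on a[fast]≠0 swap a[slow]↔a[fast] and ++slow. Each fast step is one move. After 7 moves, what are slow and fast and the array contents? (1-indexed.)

slow=3, fast=8, a=[9, 9, 0, 0, 0, 0, 0, 7, 8, 0, 4, 0, 0, 0, 5, 0, 0]

(s=1,f=1) a[fast]=0 → fast++
(s=1,f=2) a[fast]=0 → fast++
(s=1,f=3) a[fast]=9≠0 swap→a[1]=9 → slow++,fast++
(s=2,f=4) a[fast]=9≠0 swap→a[2]=9 → slow++,fast++
(s=3,f=5) a[fast]=0 → fast++
(s=3,f=6) a[fast]=0 → fast++
(s=3,f=7) a[fast]=0 → fast++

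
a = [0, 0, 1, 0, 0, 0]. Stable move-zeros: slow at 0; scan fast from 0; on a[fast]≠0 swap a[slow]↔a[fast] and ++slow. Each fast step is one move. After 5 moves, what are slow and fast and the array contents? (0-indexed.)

slow=1, fast=5, a=[1, 0, 0, 0, 0, 0]

(s=0,f=0) a[fast]=0 → fast++
(s=0,f=1) a[fast]=0 → fast++
(s=0,f=2) a[fast]=1≠0 swap→a[0]=1 → slow++,fast++
(s=1,f=3) a[fast]=0 → fast++
(s=1,f=4) a[fast]=0 → fast++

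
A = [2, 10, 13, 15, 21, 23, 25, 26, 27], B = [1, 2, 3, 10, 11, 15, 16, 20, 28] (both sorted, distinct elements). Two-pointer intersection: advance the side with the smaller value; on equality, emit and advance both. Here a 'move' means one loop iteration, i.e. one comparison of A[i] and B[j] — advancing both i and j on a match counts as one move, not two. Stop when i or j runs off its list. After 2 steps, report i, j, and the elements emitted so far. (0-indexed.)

i=0 j=0: 2>1, j++
i=0 j=1: 2==2 emit, i++,j++

i=1, j=2, emitted=[2]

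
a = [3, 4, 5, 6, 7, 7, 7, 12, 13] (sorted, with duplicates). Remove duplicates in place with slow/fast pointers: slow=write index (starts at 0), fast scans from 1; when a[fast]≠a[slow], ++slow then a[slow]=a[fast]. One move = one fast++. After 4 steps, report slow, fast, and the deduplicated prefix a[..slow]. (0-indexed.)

(s=0,f=1) a[fast]=4≠a[slow]=3 write a[1]=4 → slow++,fast++
(s=1,f=2) a[fast]=5≠a[slow]=4 write a[2]=5 → slow++,fast++
(s=2,f=3) a[fast]=6≠a[slow]=5 write a[3]=6 → slow++,fast++
(s=3,f=4) a[fast]=7≠a[slow]=6 write a[4]=7 → slow++,fast++

slow=4, fast=5, prefix=[3, 4, 5, 6, 7]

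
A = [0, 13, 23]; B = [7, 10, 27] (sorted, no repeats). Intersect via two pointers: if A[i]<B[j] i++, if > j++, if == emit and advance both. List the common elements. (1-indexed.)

intersection = []

i=1 j=1: 0<7, i++
i=2 j=1: 13>7, j++
i=2 j=2: 13>10, j++
i=2 j=3: 13<27, i++
i=3 j=3: 23<27, i++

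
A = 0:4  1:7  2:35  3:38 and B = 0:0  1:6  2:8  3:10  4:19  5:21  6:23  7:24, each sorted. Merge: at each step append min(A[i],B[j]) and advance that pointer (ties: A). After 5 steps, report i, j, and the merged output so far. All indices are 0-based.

i=2, j=3, merged so far=[0, 4, 6, 7, 8]

[i=0,j=0] A[i]=4>B[j]=0 take 0 → j++
[i=0,j=1] A[i]=4<=B[j]=6 take 4 → i++
[i=1,j=1] A[i]=7>B[j]=6 take 6 → j++
[i=1,j=2] A[i]=7<=B[j]=8 take 7 → i++
[i=2,j=2] A[i]=35>B[j]=8 take 8 → j++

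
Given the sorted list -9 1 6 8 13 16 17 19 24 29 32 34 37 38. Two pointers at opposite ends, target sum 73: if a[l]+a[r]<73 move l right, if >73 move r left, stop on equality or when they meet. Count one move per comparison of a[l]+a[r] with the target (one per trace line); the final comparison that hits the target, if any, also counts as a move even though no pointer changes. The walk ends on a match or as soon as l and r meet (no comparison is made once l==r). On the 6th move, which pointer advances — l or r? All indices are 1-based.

l=1 r=14: -9+38=29 <73, l++
l=2 r=14: 1+38=39 <73, l++
l=3 r=14: 6+38=44 <73, l++
l=4 r=14: 8+38=46 <73, l++
l=5 r=14: 13+38=51 <73, l++
l=6 r=14: 16+38=54 <73, l++

l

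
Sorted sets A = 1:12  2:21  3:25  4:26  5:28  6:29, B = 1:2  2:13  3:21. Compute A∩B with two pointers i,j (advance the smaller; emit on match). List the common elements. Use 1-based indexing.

intersection = [21]

i=1 j=1: 12>2, j++
i=1 j=2: 12<13, i++
i=2 j=2: 21>13, j++
i=2 j=3: 21==21 emit, i++,j++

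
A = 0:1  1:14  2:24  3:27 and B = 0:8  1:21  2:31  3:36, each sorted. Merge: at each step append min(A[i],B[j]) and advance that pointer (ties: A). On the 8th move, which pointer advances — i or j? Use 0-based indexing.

j

[i=0,j=0] A[i]=1<=B[j]=8 take 1 → i++
[i=1,j=0] A[i]=14>B[j]=8 take 8 → j++
[i=1,j=1] A[i]=14<=B[j]=21 take 14 → i++
[i=2,j=1] A[i]=24>B[j]=21 take 21 → j++
[i=2,j=2] A[i]=24<=B[j]=31 take 24 → i++
[i=3,j=2] A[i]=27<=B[j]=31 take 27 → i++
[i=4,j=2] A done, take B[j]=31 → j++
[i=4,j=3] A done, take B[j]=36 → j++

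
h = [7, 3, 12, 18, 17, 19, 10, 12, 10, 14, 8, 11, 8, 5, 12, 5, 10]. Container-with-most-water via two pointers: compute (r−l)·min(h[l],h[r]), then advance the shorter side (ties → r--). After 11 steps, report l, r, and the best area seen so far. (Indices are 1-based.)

l=4, r=9, best area=144

[1,17] min(7,10)*16=112 best=112 * → l++
[2,17] min(3,10)*15=45 best=112 → l++
[3,17] min(12,10)*14=140 best=140 * → r--
[3,16] min(12,5)*13=65 best=140 → r--
[3,15] min(12,12)*12=144 best=144 * → r--
[3,14] min(12,5)*11=55 best=144 → r--
[3,13] min(12,8)*10=80 best=144 → r--
[3,12] min(12,11)*9=99 best=144 → r--
[3,11] min(12,8)*8=64 best=144 → r--
[3,10] min(12,14)*7=84 best=144 → l++
[4,10] min(18,14)*6=84 best=144 → r--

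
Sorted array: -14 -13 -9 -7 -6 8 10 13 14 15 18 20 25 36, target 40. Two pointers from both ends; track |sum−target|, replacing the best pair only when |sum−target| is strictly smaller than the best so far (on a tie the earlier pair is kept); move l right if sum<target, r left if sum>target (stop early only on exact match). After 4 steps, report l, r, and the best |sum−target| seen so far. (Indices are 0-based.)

l=4, r=13, best |Δ|=11

[0,13] -14+36=22 d=18 * → l++
[1,13] -13+36=23 d=17 * → l++
[2,13] -9+36=27 d=13 * → l++
[3,13] -7+36=29 d=11 * → l++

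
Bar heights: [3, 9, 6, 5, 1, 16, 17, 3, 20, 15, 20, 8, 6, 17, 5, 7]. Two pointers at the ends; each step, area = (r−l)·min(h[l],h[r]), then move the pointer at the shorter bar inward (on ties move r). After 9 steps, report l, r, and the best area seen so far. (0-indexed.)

l=6, r=12, best area=128

[0,15] min(3,7)*15=45 best=45 * → l++
[1,15] min(9,7)*14=98 best=98 * → r--
[1,14] min(9,5)*13=65 best=98 → r--
[1,13] min(9,17)*12=108 best=108 * → l++
[2,13] min(6,17)*11=66 best=108 → l++
[3,13] min(5,17)*10=50 best=108 → l++
[4,13] min(1,17)*9=9 best=108 → l++
[5,13] min(16,17)*8=128 best=128 * → l++
[6,13] min(17,17)*7=119 best=128 → r--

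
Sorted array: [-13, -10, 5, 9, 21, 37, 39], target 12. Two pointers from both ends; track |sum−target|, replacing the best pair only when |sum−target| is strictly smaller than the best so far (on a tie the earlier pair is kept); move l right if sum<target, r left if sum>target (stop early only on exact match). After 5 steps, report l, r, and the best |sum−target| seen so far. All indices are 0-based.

l=2, r=3, best |Δ|=1

[0,6] -13+39=26 d=14 * → r--
[0,5] -13+37=24 d=12 * → r--
[0,4] -13+21=8 d=4 * → l++
[1,4] -10+21=11 d=1 * → l++
[2,4] 5+21=26 d=14 → r--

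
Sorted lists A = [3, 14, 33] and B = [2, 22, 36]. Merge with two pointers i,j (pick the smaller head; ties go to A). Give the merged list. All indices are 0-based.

[i=0,j=0] A[i]=3>B[j]=2 take 2 → j++
[i=0,j=1] A[i]=3<=B[j]=22 take 3 → i++
[i=1,j=1] A[i]=14<=B[j]=22 take 14 → i++
[i=2,j=1] A[i]=33>B[j]=22 take 22 → j++
[i=2,j=2] A[i]=33<=B[j]=36 take 33 → i++
[i=3,j=2] A done, take B[j]=36 → j++

[2, 3, 14, 22, 33, 36]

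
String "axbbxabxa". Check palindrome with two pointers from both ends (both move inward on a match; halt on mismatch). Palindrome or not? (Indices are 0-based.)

not a palindrome (mismatch at 3,5)

l=0 r=8: 'a'=='a', l++,r--
l=1 r=7: 'x'=='x', l++,r--
l=2 r=6: 'b'=='b', l++,r--
l=3 r=5: 'b'!='a', stop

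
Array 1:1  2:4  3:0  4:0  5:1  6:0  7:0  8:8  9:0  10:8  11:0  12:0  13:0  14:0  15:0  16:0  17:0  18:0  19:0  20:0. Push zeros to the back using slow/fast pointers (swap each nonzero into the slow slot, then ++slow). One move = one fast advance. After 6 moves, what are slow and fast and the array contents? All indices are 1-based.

slow=4, fast=7, a=[1, 4, 1, 0, 0, 0, 0, 8, 0, 8, 0, 0, 0, 0, 0, 0, 0, 0, 0, 0]

(s=1,f=1) a[fast]=1≠0 swap→a[1]=1 → slow++,fast++
(s=2,f=2) a[fast]=4≠0 swap→a[2]=4 → slow++,fast++
(s=3,f=3) a[fast]=0 → fast++
(s=3,f=4) a[fast]=0 → fast++
(s=3,f=5) a[fast]=1≠0 swap→a[3]=1 → slow++,fast++
(s=4,f=6) a[fast]=0 → fast++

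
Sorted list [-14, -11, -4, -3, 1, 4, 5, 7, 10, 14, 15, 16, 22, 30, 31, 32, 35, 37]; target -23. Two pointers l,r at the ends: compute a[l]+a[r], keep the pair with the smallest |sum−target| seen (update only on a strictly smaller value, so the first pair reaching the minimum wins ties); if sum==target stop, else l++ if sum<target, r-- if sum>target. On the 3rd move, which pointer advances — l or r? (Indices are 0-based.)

r

l=0 r=17: -14+37=23 d=46 *, r--
l=0 r=16: -14+35=21 d=44 *, r--
l=0 r=15: -14+32=18 d=41 *, r--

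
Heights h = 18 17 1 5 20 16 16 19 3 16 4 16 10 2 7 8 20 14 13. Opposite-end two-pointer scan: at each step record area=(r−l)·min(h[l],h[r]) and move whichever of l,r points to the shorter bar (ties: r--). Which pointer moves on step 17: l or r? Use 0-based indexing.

r

[0,18] min(18,13)*18=234 best=234 * → r--
[0,17] min(18,14)*17=238 best=238 * → r--
[0,16] min(18,20)*16=288 best=288 * → l++
[1,16] min(17,20)*15=255 best=288 → l++
[2,16] min(1,20)*14=14 best=288 → l++
[3,16] min(5,20)*13=65 best=288 → l++
[4,16] min(20,20)*12=240 best=288 → r--
[4,15] min(20,8)*11=88 best=288 → r--
[4,14] min(20,7)*10=70 best=288 → r--
[4,13] min(20,2)*9=18 best=288 → r--
[4,12] min(20,10)*8=80 best=288 → r--
[4,11] min(20,16)*7=112 best=288 → r--
[4,10] min(20,4)*6=24 best=288 → r--
[4,9] min(20,16)*5=80 best=288 → r--
[4,8] min(20,3)*4=12 best=288 → r--
[4,7] min(20,19)*3=57 best=288 → r--
[4,6] min(20,16)*2=32 best=288 → r--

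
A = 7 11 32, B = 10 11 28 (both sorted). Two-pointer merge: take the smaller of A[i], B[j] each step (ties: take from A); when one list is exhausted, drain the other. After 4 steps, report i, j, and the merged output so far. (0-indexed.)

[i=0,j=0] A[i]=7<=B[j]=10 take 7 → i++
[i=1,j=0] A[i]=11>B[j]=10 take 10 → j++
[i=1,j=1] A[i]=11<=B[j]=11 take 11 → i++
[i=2,j=1] A[i]=32>B[j]=11 take 11 → j++

i=2, j=2, merged so far=[7, 10, 11, 11]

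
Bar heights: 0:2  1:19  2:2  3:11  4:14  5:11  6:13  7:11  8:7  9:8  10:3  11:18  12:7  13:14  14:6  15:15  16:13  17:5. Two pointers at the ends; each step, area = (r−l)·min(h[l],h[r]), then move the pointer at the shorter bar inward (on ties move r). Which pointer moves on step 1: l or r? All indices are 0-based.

l

l=0 r=17: min(2,5)*17=34 best=34 *, l++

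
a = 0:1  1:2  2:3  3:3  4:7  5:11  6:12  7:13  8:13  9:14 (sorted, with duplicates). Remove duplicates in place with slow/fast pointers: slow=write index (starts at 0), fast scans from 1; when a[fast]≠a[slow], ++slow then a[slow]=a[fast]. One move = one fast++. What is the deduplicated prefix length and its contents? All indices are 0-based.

slow=0 fast=1: a[fast]=2≠a[slow]=1 write a[1]=2, slow++,fast++
slow=1 fast=2: a[fast]=3≠a[slow]=2 write a[2]=3, slow++,fast++
slow=2 fast=3: a[fast]=3=a[slow] dup, fast++
slow=2 fast=4: a[fast]=7≠a[slow]=3 write a[3]=7, slow++,fast++
slow=3 fast=5: a[fast]=11≠a[slow]=7 write a[4]=11, slow++,fast++
slow=4 fast=6: a[fast]=12≠a[slow]=11 write a[5]=12, slow++,fast++
slow=5 fast=7: a[fast]=13≠a[slow]=12 write a[6]=13, slow++,fast++
slow=6 fast=8: a[fast]=13=a[slow] dup, fast++
slow=6 fast=9: a[fast]=14≠a[slow]=13 write a[7]=14, slow++,fast++

length 8; prefix = [1, 2, 3, 7, 11, 12, 13, 14]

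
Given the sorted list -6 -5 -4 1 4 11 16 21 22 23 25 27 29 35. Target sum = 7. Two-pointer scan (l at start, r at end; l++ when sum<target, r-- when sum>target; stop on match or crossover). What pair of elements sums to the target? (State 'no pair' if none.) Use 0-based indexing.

(-4, 11)

l=0 r=13: -6+35=29 >7, r--
l=0 r=12: -6+29=23 >7, r--
l=0 r=11: -6+27=21 >7, r--
l=0 r=10: -6+25=19 >7, r--
l=0 r=9: -6+23=17 >7, r--
l=0 r=8: -6+22=16 >7, r--
l=0 r=7: -6+21=15 >7, r--
l=0 r=6: -6+16=10 >7, r--
l=0 r=5: -6+11=5 <7, l++
l=1 r=5: -5+11=6 <7, l++
l=2 r=5: -4+11=7, found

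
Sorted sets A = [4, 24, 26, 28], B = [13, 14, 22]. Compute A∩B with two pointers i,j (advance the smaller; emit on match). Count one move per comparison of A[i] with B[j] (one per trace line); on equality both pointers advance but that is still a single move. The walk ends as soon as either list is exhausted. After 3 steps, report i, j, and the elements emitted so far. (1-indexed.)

i=2, j=3, emitted=[]

i=1 j=1: 4<13, i++
i=2 j=1: 24>13, j++
i=2 j=2: 24>14, j++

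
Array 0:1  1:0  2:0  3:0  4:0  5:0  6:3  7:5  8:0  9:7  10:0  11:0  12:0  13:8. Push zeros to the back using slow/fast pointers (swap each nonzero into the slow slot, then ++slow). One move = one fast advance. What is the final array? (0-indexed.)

[1, 3, 5, 7, 8, 0, 0, 0, 0, 0, 0, 0, 0, 0]

(s=0,f=0) a[fast]=1≠0 swap→a[0]=1 → slow++,fast++
(s=1,f=1) a[fast]=0 → fast++
(s=1,f=2) a[fast]=0 → fast++
(s=1,f=3) a[fast]=0 → fast++
(s=1,f=4) a[fast]=0 → fast++
(s=1,f=5) a[fast]=0 → fast++
(s=1,f=6) a[fast]=3≠0 swap→a[1]=3 → slow++,fast++
(s=2,f=7) a[fast]=5≠0 swap→a[2]=5 → slow++,fast++
(s=3,f=8) a[fast]=0 → fast++
(s=3,f=9) a[fast]=7≠0 swap→a[3]=7 → slow++,fast++
(s=4,f=10) a[fast]=0 → fast++
(s=4,f=11) a[fast]=0 → fast++
(s=4,f=12) a[fast]=0 → fast++
(s=4,f=13) a[fast]=8≠0 swap→a[4]=8 → slow++,fast++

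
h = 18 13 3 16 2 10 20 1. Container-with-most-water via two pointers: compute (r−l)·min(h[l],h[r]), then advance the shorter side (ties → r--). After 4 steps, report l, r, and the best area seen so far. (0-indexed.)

[0,7] min(18,1)*7=7 best=7 * → r--
[0,6] min(18,20)*6=108 best=108 * → l++
[1,6] min(13,20)*5=65 best=108 → l++
[2,6] min(3,20)*4=12 best=108 → l++

l=3, r=6, best area=108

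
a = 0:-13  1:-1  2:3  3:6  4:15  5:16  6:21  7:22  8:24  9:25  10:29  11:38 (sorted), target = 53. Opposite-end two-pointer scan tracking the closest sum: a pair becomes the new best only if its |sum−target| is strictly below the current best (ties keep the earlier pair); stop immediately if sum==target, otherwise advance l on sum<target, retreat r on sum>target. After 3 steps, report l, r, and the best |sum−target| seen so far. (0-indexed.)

l=0 r=11: -13+38=25 d=28 *, l++
l=1 r=11: -1+38=37 d=16 *, l++
l=2 r=11: 3+38=41 d=12 *, l++

l=3, r=11, best |Δ|=12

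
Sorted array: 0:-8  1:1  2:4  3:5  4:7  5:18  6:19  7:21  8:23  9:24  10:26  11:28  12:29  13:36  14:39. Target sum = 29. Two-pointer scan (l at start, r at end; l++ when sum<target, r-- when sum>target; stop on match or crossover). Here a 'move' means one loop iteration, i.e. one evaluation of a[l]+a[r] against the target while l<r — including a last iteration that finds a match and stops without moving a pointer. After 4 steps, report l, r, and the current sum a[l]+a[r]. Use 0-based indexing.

l=0 r=14: -8+39=31 >29, r--
l=0 r=13: -8+36=28 <29, l++
l=1 r=13: 1+36=37 >29, r--
l=1 r=12: 1+29=30 >29, r--

l=1, r=11, sum=29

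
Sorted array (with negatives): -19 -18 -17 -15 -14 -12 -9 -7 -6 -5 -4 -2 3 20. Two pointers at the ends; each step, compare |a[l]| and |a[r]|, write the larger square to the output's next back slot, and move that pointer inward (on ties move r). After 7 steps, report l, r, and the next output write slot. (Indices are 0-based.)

l=6, r=12, next write slot=6

l=0 r=13: |-19|<=|20| out[13]=400, r--
l=0 r=12: |-19|>|3| out[12]=361, l++
l=1 r=12: |-18|>|3| out[11]=324, l++
l=2 r=12: |-17|>|3| out[10]=289, l++
l=3 r=12: |-15|>|3| out[9]=225, l++
l=4 r=12: |-14|>|3| out[8]=196, l++
l=5 r=12: |-12|>|3| out[7]=144, l++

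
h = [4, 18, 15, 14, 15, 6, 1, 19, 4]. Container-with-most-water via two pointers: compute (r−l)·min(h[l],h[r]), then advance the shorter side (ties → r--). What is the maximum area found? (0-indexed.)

max area = 108

[0,8] min(4,4)*8=32 best=32 * → r--
[0,7] min(4,19)*7=28 best=32 → l++
[1,7] min(18,19)*6=108 best=108 * → l++
[2,7] min(15,19)*5=75 best=108 → l++
[3,7] min(14,19)*4=56 best=108 → l++
[4,7] min(15,19)*3=45 best=108 → l++
[5,7] min(6,19)*2=12 best=108 → l++
[6,7] min(1,19)*1=1 best=108 → l++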